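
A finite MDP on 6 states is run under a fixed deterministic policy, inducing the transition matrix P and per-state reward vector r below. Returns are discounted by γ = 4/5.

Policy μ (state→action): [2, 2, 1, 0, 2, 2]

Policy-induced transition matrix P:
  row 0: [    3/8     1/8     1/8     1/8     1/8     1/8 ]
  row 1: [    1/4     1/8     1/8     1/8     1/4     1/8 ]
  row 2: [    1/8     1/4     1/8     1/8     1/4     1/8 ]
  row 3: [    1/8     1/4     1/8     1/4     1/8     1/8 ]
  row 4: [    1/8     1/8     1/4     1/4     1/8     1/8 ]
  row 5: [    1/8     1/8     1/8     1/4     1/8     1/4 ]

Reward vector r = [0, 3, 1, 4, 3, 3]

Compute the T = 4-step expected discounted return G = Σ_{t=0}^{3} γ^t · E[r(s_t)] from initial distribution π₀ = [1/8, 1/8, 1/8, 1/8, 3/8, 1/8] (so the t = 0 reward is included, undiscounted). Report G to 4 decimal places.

t=0: π = [0.1250, 0.1250, 0.1250, 0.1250, 0.3750, 0.1250], E[r] = 2.5000, γ^t·E[r] = 2.500000, running G = 2.500000
t=1: π = [0.1719, 0.1563, 0.1719, 0.2031, 0.1563, 0.1406], E[r] = 2.3438, γ^t·E[r] = 1.875000, running G = 4.375000
t=2: π = [0.1875, 0.1719, 0.1445, 0.1875, 0.1660, 0.1426], E[r] = 2.3359, γ^t·E[r] = 1.495000, running G = 5.870000
t=3: π = [0.1934, 0.1665, 0.1458, 0.1870, 0.1646, 0.1428], E[r] = 2.3154, γ^t·E[r] = 1.185500, running G = 7.055500

G = 7.0555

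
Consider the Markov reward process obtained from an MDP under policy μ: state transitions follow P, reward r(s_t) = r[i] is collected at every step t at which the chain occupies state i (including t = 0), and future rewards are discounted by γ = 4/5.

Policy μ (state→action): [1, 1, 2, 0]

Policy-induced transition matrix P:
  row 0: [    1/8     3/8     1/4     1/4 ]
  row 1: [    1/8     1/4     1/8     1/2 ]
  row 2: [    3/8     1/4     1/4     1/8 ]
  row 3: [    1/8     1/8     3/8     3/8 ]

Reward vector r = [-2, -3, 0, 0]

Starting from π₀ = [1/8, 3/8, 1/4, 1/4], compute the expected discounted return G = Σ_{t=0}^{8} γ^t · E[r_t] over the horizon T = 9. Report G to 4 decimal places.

t=0: π = [0.1250, 0.3750, 0.2500, 0.2500], E[r] = -1.3750, γ^t·E[r] = -1.375000, running G = -1.375000
t=1: π = [0.1875, 0.2344, 0.2344, 0.3438], E[r] = -1.0781, γ^t·E[r] = -0.862500, running G = -2.237500
t=2: π = [0.1836, 0.2305, 0.2637, 0.3223], E[r] = -1.0586, γ^t·E[r] = -0.677500, running G = -2.915000
t=3: π = [0.1909, 0.2327, 0.2615, 0.3149], E[r] = -1.0798, γ^t·E[r] = -0.552875, running G = -3.467875
t=4: π = [0.1904, 0.2345, 0.2603, 0.3148], E[r] = -1.0842, γ^t·E[r] = -0.444100, running G = -3.911975
t=5: π = [0.1901, 0.2344, 0.2600, 0.3154], E[r] = -1.0835, γ^t·E[r] = -0.355029, running G = -4.267004
t=6: π = [0.1900, 0.2343, 0.2601, 0.3155], E[r] = -1.0830, γ^t·E[r] = -0.283904, running G = -4.550908
t=7: π = [0.1900, 0.2343, 0.2602, 0.3155], E[r] = -1.0830, γ^t·E[r] = -0.227120, running G = -4.778027
t=8: π = [0.1900, 0.2343, 0.2601, 0.3155], E[r] = -1.0830, γ^t·E[r] = -0.181701, running G = -4.959728

G = -4.9597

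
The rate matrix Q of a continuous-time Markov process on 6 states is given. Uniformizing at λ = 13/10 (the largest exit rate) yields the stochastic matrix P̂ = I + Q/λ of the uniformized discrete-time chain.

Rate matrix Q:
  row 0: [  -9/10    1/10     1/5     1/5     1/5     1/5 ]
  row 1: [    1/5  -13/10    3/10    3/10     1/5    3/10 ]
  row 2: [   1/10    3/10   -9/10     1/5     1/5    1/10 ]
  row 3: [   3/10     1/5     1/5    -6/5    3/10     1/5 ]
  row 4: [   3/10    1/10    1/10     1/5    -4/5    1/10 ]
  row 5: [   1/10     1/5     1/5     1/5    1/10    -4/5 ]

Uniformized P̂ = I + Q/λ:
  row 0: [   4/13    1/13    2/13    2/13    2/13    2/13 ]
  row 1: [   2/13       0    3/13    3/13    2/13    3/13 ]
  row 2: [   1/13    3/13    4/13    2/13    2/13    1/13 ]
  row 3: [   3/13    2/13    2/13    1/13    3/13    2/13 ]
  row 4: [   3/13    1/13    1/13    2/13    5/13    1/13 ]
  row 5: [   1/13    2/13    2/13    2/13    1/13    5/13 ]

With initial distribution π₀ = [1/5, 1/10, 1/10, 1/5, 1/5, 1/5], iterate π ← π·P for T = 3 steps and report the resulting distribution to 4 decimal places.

t=0: π = [0.2000, 0.1000, 0.1000, 0.2000, 0.2000, 0.2000]
t=1: π = [0.1923, 0.1154, 0.1615, 0.1462, 0.2000, 0.1846]
t=2: π = [0.1834, 0.1183, 0.1722, 0.1515, 0.1970, 0.1775]
t=3: π = [0.1820, 0.1196, 0.1743, 0.1513, 0.1973, 0.1755]

π = [0.1820, 0.1196, 0.1743, 0.1513, 0.1973, 0.1755]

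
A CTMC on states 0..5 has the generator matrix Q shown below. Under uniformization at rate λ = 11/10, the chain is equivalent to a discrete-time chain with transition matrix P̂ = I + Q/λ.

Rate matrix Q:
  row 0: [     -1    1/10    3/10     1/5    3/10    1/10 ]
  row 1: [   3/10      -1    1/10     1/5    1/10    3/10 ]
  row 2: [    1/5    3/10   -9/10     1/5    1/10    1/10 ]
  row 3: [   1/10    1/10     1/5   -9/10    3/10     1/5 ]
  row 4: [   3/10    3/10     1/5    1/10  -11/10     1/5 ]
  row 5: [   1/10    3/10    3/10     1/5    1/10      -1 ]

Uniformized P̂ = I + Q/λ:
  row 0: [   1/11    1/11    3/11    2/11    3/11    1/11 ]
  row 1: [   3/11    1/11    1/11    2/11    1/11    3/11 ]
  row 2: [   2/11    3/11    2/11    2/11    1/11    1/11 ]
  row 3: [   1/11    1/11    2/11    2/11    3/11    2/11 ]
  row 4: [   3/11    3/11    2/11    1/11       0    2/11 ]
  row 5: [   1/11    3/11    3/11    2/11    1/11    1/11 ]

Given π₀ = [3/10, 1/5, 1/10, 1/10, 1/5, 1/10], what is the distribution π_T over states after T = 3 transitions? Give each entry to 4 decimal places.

t=0: π = [0.3000, 0.2000, 0.1000, 0.1000, 0.2000, 0.1000]
t=1: π = [0.1727, 0.1636, 0.2000, 0.1636, 0.1455, 0.1545]
t=2: π = [0.1653, 0.1818, 0.1967, 0.1686, 0.1388, 0.1488]
t=3: π = [0.1671, 0.1790, 0.1938, 0.1692, 0.1390, 0.1519]

π = [0.1671, 0.1790, 0.1938, 0.1692, 0.1390, 0.1519]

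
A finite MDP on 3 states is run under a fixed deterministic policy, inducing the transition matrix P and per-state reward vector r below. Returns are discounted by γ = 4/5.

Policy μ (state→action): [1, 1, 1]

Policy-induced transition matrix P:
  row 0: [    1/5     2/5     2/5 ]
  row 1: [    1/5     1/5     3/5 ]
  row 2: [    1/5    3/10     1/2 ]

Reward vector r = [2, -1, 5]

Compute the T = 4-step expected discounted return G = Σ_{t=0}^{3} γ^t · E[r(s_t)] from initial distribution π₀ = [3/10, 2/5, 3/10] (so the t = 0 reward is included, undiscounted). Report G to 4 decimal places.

t=0: π = [0.3000, 0.4000, 0.3000], E[r] = 1.7000, γ^t·E[r] = 1.700000, running G = 1.700000
t=1: π = [0.2000, 0.2900, 0.5100], E[r] = 2.6600, γ^t·E[r] = 2.128000, running G = 3.828000
t=2: π = [0.2000, 0.2910, 0.5090], E[r] = 2.6540, γ^t·E[r] = 1.698560, running G = 5.526560
t=3: π = [0.2000, 0.2909, 0.5091], E[r] = 2.6546, γ^t·E[r] = 1.359155, running G = 6.885715

G = 6.8857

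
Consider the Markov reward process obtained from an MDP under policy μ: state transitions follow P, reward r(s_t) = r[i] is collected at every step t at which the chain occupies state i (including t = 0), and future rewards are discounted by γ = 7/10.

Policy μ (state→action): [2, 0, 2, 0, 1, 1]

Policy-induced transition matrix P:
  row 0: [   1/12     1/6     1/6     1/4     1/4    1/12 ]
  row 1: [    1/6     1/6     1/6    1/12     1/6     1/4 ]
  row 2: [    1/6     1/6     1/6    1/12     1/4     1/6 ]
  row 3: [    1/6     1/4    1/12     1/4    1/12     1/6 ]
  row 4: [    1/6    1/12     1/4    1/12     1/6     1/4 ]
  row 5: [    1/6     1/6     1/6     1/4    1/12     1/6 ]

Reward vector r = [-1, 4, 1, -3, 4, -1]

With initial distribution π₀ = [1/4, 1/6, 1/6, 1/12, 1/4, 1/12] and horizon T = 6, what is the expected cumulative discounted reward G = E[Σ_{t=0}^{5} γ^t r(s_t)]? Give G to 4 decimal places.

t=0: π = [0.2500, 0.1667, 0.1667, 0.0833, 0.2500, 0.0833], E[r] = 1.2500, γ^t·E[r] = 1.250000, running G = 1.250000
t=1: π = [0.1458, 0.1528, 0.1806, 0.1528, 0.1875, 0.1806], E[r] = 0.7569, γ^t·E[r] = 0.529861, running G = 1.779861
t=2: π = [0.1545, 0.1638, 0.1696, 0.1632, 0.1661, 0.1829], E[r] = 0.6620, γ^t·E[r] = 0.324398, running G = 2.104259
t=3: π = [0.1538, 0.1664, 0.1669, 0.1668, 0.1648, 0.1813], E[r] = 0.6566, γ^t·E[r] = 0.225210, running G = 2.329469
t=4: π = [0.1539, 0.1668, 0.1665, 0.1670, 0.1644, 0.1815], E[r] = 0.6551, γ^t·E[r] = 0.157300, running G = 2.486769
t=5: π = [0.1538, 0.1669, 0.1665, 0.1670, 0.1643, 0.1814], E[r] = 0.6549, γ^t·E[r] = 0.110062, running G = 2.596831

G = 2.5968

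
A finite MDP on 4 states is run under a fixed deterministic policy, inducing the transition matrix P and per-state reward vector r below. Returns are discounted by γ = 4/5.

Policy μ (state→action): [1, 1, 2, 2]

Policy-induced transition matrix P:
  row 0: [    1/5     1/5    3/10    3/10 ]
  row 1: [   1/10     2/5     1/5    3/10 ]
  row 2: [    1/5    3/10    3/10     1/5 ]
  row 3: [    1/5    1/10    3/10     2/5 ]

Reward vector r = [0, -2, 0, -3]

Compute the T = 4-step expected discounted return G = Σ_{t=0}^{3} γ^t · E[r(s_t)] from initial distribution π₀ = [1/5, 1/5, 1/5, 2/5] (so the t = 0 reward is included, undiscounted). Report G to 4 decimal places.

t=0: π = [0.2000, 0.2000, 0.2000, 0.4000], E[r] = -1.6000, γ^t·E[r] = -1.600000, running G = -1.600000
t=1: π = [0.1800, 0.2200, 0.2800, 0.3200], E[r] = -1.4000, γ^t·E[r] = -1.120000, running G = -2.720000
t=2: π = [0.1780, 0.2400, 0.2780, 0.3040], E[r] = -1.3920, γ^t·E[r] = -0.890880, running G = -3.610880
t=3: π = [0.1760, 0.2454, 0.2760, 0.3026], E[r] = -1.3986, γ^t·E[r] = -0.716083, running G = -4.326963

G = -4.3270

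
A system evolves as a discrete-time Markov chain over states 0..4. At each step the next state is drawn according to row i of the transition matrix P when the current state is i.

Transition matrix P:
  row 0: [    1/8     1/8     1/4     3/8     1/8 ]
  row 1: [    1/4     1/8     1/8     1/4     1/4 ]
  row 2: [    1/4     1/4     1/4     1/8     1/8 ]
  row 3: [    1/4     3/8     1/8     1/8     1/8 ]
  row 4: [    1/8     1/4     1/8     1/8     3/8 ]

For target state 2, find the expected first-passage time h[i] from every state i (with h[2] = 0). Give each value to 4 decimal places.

h = [5.9268, 6.6829, 0.0000, 6.6707, 6.7927]

First-step conditioning: h[2] = 0; for i ≠ 2, h[i] = 1 + Σ_k P[i][k]·h[k].
  h[0] = 1 + 1/8·h[0] + 1/8·h[1] + 3/8·h[3] + 1/8·h[4]
  h[1] = 1 + 1/4·h[0] + 1/8·h[1] + 1/4·h[3] + 1/4·h[4]
  h[3] = 1 + 1/4·h[0] + 3/8·h[1] + 1/8·h[3] + 1/8·h[4]
  h[4] = 1 + 1/8·h[0] + 1/4·h[1] + 1/8·h[3] + 3/8·h[4]
Solving the 4×4 linear system over states ≠ 2 gives exactly h = [243/41, 274/41, 0, 547/82, 557/82] (h[2] = 0 is the target).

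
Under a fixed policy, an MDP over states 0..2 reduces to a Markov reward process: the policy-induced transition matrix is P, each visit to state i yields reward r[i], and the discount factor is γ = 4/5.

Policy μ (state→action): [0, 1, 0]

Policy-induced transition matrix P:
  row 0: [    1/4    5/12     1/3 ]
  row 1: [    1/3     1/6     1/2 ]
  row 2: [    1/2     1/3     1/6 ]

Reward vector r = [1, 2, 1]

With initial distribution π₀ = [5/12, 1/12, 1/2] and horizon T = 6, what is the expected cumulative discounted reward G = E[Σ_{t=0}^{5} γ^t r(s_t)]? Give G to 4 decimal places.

t=0: π = [0.4167, 0.0833, 0.5000], E[r] = 1.0833, γ^t·E[r] = 1.083333, running G = 1.083333
t=1: π = [0.3819, 0.3542, 0.2639], E[r] = 1.3542, γ^t·E[r] = 1.083333, running G = 2.166667
t=2: π = [0.3455, 0.3061, 0.3484], E[r] = 1.3061, γ^t·E[r] = 0.835926, running G = 3.002593
t=3: π = [0.3626, 0.3111, 0.3263], E[r] = 1.3111, γ^t·E[r] = 0.671284, running G = 3.673877
t=4: π = [0.3575, 0.3117, 0.3308], E[r] = 1.3117, γ^t·E[r] = 0.537272, running G = 4.211149
t=5: π = [0.3587, 0.3112, 0.3301], E[r] = 1.3112, γ^t·E[r] = 0.429646, running G = 4.640795

G = 4.6408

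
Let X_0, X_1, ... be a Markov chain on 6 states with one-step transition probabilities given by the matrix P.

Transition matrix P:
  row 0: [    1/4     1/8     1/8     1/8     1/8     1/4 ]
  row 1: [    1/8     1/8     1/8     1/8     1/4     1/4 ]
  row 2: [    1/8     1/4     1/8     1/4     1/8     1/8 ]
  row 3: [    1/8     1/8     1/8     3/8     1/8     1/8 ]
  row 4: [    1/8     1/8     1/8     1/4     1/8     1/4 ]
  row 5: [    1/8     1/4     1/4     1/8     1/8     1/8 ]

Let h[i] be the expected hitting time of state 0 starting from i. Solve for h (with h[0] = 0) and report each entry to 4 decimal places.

First-step conditioning: h[0] = 0; for i ≠ 0, h[i] = 1 + Σ_k P[i][k]·h[k].
  h[1] = 1 + 1/8·h[1] + 1/8·h[2] + 1/8·h[3] + 1/4·h[4] + 1/4·h[5]
  h[2] = 1 + 1/4·h[1] + 1/8·h[2] + 1/4·h[3] + 1/8·h[4] + 1/8·h[5]
  h[3] = 1 + 1/8·h[1] + 1/8·h[2] + 3/8·h[3] + 1/8·h[4] + 1/8·h[5]
  h[4] = 1 + 1/8·h[1] + 1/8·h[2] + 1/4·h[3] + 1/8·h[4] + 1/4·h[5]
  h[5] = 1 + 1/4·h[1] + 1/4·h[2] + 1/8·h[3] + 1/8·h[4] + 1/8·h[5]
Solving the 5×5 linear system over states ≠ 0 gives exactly h = [0, 8, 8, 8, 8, 8] (h[0] = 0 is the target).

h = [0.0000, 8.0000, 8.0000, 8.0000, 8.0000, 8.0000]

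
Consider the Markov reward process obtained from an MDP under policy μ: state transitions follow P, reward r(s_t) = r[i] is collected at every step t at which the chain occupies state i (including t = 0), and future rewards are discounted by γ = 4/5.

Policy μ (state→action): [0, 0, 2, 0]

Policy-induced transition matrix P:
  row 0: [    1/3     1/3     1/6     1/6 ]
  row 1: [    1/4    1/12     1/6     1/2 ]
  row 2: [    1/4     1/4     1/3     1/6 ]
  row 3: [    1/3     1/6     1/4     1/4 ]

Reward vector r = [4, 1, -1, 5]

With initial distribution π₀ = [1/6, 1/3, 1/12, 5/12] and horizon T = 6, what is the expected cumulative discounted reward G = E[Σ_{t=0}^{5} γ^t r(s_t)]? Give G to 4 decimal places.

G = 9.8373

t=0: π = [0.1667, 0.3333, 0.0833, 0.4167], E[r] = 3.0000, γ^t·E[r] = 3.000000, running G = 3.000000
t=1: π = [0.2986, 0.1736, 0.2153, 0.3125], E[r] = 2.7153, γ^t·E[r] = 2.172222, running G = 5.172222
t=2: π = [0.3009, 0.2199, 0.2286, 0.2506], E[r] = 2.4479, γ^t·E[r] = 1.566667, running G = 6.738889
t=3: π = [0.2960, 0.2175, 0.2256, 0.2609], E[r] = 2.4800, γ^t·E[r] = 1.269753, running G = 8.008642
t=4: π = [0.2964, 0.2167, 0.2260, 0.2609], E[r] = 2.4809, γ^t·E[r] = 1.016158, running G = 9.024800
t=5: π = [0.2964, 0.2168, 0.2261, 0.2606], E[r] = 2.4797, γ^t·E[r] = 0.812549, running G = 9.837349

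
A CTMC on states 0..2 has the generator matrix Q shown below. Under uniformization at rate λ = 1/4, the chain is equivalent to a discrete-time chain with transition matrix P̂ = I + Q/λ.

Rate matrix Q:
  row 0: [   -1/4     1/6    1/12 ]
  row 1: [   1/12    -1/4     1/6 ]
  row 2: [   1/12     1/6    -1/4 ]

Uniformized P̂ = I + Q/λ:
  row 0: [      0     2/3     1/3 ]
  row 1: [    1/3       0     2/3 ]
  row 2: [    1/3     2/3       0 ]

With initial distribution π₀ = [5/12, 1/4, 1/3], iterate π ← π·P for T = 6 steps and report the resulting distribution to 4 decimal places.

π = [0.2502, 0.3868, 0.3629]

t=0: π = [0.4167, 0.2500, 0.3333]
t=1: π = [0.1944, 0.5000, 0.3056]
t=2: π = [0.2685, 0.3333, 0.3981]
t=3: π = [0.2438, 0.4444, 0.3117]
t=4: π = [0.2521, 0.3704, 0.3776]
t=5: π = [0.2493, 0.4198, 0.3309]
t=6: π = [0.2502, 0.3868, 0.3629]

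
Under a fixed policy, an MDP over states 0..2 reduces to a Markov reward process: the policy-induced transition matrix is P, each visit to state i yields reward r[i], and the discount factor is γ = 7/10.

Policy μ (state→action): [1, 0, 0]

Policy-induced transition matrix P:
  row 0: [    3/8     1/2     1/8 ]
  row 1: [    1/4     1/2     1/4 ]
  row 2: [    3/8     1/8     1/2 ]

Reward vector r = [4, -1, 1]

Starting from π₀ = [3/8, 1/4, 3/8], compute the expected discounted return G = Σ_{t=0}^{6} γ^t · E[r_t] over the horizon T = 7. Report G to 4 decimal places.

G = 4.1700

t=0: π = [0.3750, 0.2500, 0.3750], E[r] = 1.6250, γ^t·E[r] = 1.625000, running G = 1.625000
t=1: π = [0.3438, 0.3594, 0.2969], E[r] = 1.3125, γ^t·E[r] = 0.918750, running G = 2.543750
t=2: π = [0.3301, 0.3887, 0.2813], E[r] = 1.2129, γ^t·E[r] = 0.594316, running G = 3.138066
t=3: π = [0.3264, 0.3945, 0.2791], E[r] = 1.1902, γ^t·E[r] = 0.408234, running G = 3.546300
t=4: π = [0.3257, 0.3954, 0.2790], E[r] = 1.1863, γ^t·E[r] = 0.284840, running G = 3.831140
t=5: π = [0.3256, 0.3954, 0.2790], E[r] = 1.1860, γ^t·E[r] = 0.199325, running G = 4.030465
t=6: π = [0.3256, 0.3954, 0.2791], E[r] = 1.1860, γ^t·E[r] = 0.139532, running G = 4.169997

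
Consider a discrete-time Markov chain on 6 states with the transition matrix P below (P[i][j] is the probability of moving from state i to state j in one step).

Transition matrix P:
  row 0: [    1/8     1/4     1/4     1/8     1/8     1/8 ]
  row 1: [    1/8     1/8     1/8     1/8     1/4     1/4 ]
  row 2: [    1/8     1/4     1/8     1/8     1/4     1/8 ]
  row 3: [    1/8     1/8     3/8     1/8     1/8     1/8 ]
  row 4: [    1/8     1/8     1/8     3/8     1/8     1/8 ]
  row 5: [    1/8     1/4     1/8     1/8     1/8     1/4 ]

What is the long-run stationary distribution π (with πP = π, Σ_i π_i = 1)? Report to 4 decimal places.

Balance equations π_j = Σ_i π_i·P[i][j]:
  π_0 = 1/8·π_0 + 1/8·π_1 + 1/8·π_2 + 1/8·π_3 + 1/8·π_4 + 1/8·π_5
  π_1 = 1/4·π_0 + 1/8·π_1 + 1/4·π_2 + 1/8·π_3 + 1/8·π_4 + 1/4·π_5
  π_2 = 1/4·π_0 + 1/8·π_1 + 1/8·π_2 + 3/8·π_3 + 1/8·π_4 + 1/8·π_5
  π_3 = 1/8·π_0 + 1/8·π_1 + 1/8·π_2 + 1/8·π_3 + 3/8·π_4 + 1/8·π_5
  π_4 = 1/8·π_0 + 1/4·π_1 + 1/4·π_2 + 1/8·π_3 + 1/8·π_4 + 1/8·π_5
  normalize: π_0 + π_1 + π_2 + π_3 + π_4 + π_5 = 1
Solving the linear system gives exactly π = [1/8, 3435/18608, 3397/18608, 3121/18608, 795/4652, 3149/18608].

π = [0.1250, 0.1846, 0.1826, 0.1677, 0.1709, 0.1692]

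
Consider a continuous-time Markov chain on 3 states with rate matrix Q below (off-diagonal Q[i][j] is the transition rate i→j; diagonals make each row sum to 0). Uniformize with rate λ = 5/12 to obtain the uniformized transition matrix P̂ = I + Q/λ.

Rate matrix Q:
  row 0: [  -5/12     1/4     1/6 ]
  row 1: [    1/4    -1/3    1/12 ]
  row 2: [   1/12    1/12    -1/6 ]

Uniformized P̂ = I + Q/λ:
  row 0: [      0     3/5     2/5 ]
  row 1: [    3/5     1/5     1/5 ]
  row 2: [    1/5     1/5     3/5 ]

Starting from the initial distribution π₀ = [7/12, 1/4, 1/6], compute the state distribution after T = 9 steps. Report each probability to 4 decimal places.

t=0: π = [0.5833, 0.2500, 0.1667]
t=1: π = [0.1833, 0.4333, 0.3833]
t=2: π = [0.3367, 0.2733, 0.3900]
t=3: π = [0.2420, 0.3347, 0.4233]
t=4: π = [0.2855, 0.2968, 0.4177]
t=5: π = [0.2616, 0.3142, 0.4242]
t=6: π = [0.2733, 0.3047, 0.4220]
t=7: π = [0.2672, 0.3093, 0.4235]
t=8: π = [0.2703, 0.3069, 0.4228]
t=9: π = [0.2687, 0.3081, 0.4232]

π = [0.2687, 0.3081, 0.4232]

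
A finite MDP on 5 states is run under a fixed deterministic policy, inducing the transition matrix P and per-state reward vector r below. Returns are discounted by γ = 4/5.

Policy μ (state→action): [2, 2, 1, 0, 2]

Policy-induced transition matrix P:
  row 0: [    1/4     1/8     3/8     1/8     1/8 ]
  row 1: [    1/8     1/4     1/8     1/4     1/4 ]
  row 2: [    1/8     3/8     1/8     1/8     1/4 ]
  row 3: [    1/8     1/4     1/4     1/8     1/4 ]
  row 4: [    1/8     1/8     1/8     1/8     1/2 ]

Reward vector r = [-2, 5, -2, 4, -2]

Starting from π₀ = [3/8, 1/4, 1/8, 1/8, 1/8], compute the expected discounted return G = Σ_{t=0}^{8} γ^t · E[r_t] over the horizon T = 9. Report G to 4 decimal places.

G = 1.9294

t=0: π = [0.3750, 0.2500, 0.1250, 0.1250, 0.1250], E[r] = 0.5000, γ^t·E[r] = 0.500000, running G = 0.500000
t=1: π = [0.1719, 0.2031, 0.2344, 0.1563, 0.2344], E[r] = 0.3594, γ^t·E[r] = 0.287500, running G = 0.787500
t=2: π = [0.1465, 0.2285, 0.1875, 0.1504, 0.2871], E[r] = 0.5020, γ^t·E[r] = 0.321250, running G = 1.108750
t=3: π = [0.1433, 0.2192, 0.1804, 0.1536, 0.3035], E[r] = 0.4561, γ^t·E[r] = 0.233500, running G = 1.342250
t=4: π = [0.1429, 0.2167, 0.1800, 0.1524, 0.3080], E[r] = 0.4314, γ^t·E[r] = 0.176688, running G = 1.518938
t=5: π = [0.1429, 0.2161, 0.1798, 0.1521, 0.3091], E[r] = 0.4255, γ^t·E[r] = 0.139441, running G = 1.658379
t=6: π = [0.1429, 0.2160, 0.1797, 0.1520, 0.3094], E[r] = 0.4239, γ^t·E[r] = 0.111130, running G = 1.769508
t=7: π = [0.1429, 0.2159, 0.1797, 0.1520, 0.3095], E[r] = 0.4235, γ^t·E[r] = 0.088813, running G = 1.858322
t=8: π = [0.1429, 0.2159, 0.1797, 0.1520, 0.3095], E[r] = 0.4234, γ^t·E[r] = 0.071033, running G = 1.929355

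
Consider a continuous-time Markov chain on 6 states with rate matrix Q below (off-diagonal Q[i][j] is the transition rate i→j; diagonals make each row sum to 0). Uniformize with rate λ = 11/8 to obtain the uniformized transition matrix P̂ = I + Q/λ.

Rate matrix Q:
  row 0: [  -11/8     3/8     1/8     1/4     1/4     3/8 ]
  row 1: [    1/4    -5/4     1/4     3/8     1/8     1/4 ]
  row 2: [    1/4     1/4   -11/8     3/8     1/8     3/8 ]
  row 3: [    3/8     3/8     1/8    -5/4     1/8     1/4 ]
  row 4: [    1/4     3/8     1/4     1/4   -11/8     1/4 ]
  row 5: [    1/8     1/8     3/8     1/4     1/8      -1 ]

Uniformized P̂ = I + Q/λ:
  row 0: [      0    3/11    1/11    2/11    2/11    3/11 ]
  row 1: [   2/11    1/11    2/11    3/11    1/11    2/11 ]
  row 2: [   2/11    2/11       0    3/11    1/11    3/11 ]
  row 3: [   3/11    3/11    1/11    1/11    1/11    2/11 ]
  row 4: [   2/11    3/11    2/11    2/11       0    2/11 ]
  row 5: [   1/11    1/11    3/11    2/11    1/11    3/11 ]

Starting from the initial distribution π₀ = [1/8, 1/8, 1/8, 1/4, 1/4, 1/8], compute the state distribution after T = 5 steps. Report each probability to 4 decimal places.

t=0: π = [0.1250, 0.1250, 0.1250, 0.2500, 0.2500, 0.1250]
t=1: π = [0.1705, 0.2159, 0.1364, 0.1818, 0.0795, 0.2159]
t=2: π = [0.1477, 0.1818, 0.1446, 0.1973, 0.0992, 0.2293]
t=3: π = [0.1520, 0.1848, 0.1450, 0.1936, 0.0953, 0.2292]
t=4: π = [0.1509, 0.1843, 0.1449, 0.1942, 0.0961, 0.2297]
t=5: π = [0.1512, 0.1843, 0.1450, 0.1941, 0.0959, 0.2296]

π = [0.1512, 0.1843, 0.1450, 0.1941, 0.0959, 0.2296]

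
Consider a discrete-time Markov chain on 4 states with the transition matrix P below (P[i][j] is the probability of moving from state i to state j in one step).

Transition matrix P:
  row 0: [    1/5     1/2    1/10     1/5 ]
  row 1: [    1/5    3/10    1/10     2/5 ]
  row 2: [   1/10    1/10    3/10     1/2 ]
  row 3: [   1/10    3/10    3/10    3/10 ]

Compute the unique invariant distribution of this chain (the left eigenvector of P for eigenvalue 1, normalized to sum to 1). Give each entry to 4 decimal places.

π = [0.1429, 0.2857, 0.2143, 0.3571]

Balance equations π_j = Σ_i π_i·P[i][j]:
  π_0 = 1/5·π_0 + 1/5·π_1 + 1/10·π_2 + 1/10·π_3
  π_1 = 1/2·π_0 + 3/10·π_1 + 1/10·π_2 + 3/10·π_3
  π_2 = 1/10·π_0 + 1/10·π_1 + 3/10·π_2 + 3/10·π_3
  normalize: π_0 + π_1 + π_2 + π_3 = 1
Solving the linear system gives exactly π = [1/7, 2/7, 3/14, 5/14].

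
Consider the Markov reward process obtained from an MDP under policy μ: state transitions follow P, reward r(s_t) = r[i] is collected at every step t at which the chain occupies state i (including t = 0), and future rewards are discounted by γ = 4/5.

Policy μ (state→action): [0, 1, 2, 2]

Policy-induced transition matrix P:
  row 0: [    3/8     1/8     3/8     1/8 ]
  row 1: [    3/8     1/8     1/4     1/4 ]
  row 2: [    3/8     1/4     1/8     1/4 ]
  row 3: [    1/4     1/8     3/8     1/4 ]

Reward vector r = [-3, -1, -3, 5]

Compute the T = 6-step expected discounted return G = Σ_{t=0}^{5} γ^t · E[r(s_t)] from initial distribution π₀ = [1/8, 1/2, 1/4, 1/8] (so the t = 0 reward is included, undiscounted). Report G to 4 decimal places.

G = -3.6018

t=0: π = [0.1250, 0.5000, 0.2500, 0.1250], E[r] = -1.0000, γ^t·E[r] = -1.000000, running G = -1.000000
t=1: π = [0.3594, 0.1563, 0.2500, 0.2344], E[r] = -0.8125, γ^t·E[r] = -0.650000, running G = -1.650000
t=2: π = [0.3457, 0.1563, 0.2930, 0.2051], E[r] = -1.0469, γ^t·E[r] = -0.670000, running G = -2.320000
t=3: π = [0.3494, 0.1616, 0.2822, 0.2068], E[r] = -1.0225, γ^t·E[r] = -0.523500, running G = -2.843500
t=4: π = [0.3492, 0.1603, 0.2842, 0.2063], E[r] = -1.0288, γ^t·E[r] = -0.421400, running G = -3.264900
t=5: π = [0.3492, 0.1605, 0.2839, 0.2064], E[r] = -1.0281, γ^t·E[r] = -0.336885, running G = -3.601785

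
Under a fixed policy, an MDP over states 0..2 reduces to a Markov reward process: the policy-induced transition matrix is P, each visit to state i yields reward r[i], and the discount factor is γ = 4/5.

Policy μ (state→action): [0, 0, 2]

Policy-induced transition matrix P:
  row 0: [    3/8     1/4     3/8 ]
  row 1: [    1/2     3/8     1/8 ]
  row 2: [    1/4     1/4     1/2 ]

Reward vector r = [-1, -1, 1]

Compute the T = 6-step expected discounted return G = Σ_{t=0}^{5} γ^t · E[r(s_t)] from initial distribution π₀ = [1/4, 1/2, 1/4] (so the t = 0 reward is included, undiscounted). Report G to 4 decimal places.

G = -1.4506

t=0: π = [0.2500, 0.5000, 0.2500], E[r] = -0.5000, γ^t·E[r] = -0.500000, running G = -0.500000
t=1: π = [0.4063, 0.3125, 0.2813], E[r] = -0.4375, γ^t·E[r] = -0.350000, running G = -0.850000
t=2: π = [0.3789, 0.2891, 0.3320], E[r] = -0.3359, γ^t·E[r] = -0.215000, running G = -1.065000
t=3: π = [0.3696, 0.2861, 0.3442], E[r] = -0.3115, γ^t·E[r] = -0.159500, running G = -1.224500
t=4: π = [0.3677, 0.2858, 0.3465], E[r] = -0.3070, γ^t·E[r] = -0.125750, running G = -1.350250
t=5: π = [0.3674, 0.2857, 0.3469], E[r] = -0.3063, γ^t·E[r] = -0.100355, running G = -1.450605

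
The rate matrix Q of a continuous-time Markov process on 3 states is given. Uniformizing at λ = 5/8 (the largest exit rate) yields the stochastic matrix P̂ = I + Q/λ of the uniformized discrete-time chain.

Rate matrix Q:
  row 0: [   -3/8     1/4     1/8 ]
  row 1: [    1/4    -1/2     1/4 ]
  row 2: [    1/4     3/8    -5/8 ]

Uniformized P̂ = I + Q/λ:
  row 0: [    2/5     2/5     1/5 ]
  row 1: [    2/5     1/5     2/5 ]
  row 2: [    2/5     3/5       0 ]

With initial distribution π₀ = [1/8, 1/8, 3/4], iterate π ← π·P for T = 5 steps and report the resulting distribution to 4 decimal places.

π = [0.4000, 0.3754, 0.2246]

t=0: π = [0.1250, 0.1250, 0.7500]
t=1: π = [0.4000, 0.5250, 0.0750]
t=2: π = [0.4000, 0.3100, 0.2900]
t=3: π = [0.4000, 0.3960, 0.2040]
t=4: π = [0.4000, 0.3616, 0.2384]
t=5: π = [0.4000, 0.3754, 0.2246]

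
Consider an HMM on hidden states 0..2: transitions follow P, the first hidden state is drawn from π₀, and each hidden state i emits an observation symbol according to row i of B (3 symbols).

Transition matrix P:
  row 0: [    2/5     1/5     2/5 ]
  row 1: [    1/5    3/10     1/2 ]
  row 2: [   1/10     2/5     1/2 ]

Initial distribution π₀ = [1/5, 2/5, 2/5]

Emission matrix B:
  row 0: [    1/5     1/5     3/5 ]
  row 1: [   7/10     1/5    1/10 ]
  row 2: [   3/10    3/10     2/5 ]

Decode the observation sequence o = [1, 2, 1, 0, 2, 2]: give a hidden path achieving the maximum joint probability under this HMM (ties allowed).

t=0: δ = [4.000e-02, 8.000e-02, 1.200e-01]  (obs o_0=1)
t=1: δ = [9.600e-03, 4.800e-03, 2.400e-02]  ψ = [0, 2, 2]  (obs o_1=2)
t=2: δ = [7.680e-04, 1.920e-03, 3.600e-03]  ψ = [0, 2, 2]  (obs o_2=1)
t=3: δ = [7.680e-05, 1.008e-03, 5.400e-04]  ψ = [1, 2, 2]  (obs o_3=0)
t=4: δ = [1.210e-04, 3.024e-05, 2.016e-04]  ψ = [1, 1, 1]  (obs o_4=2)
t=5: δ = [2.903e-05, 8.064e-06, 4.032e-05]  ψ = [0, 2, 2]  (obs o_5=2)
backtrack: best end state = 2; path = [2, 2, 2, 1, 2, 2]

path = [2, 2, 2, 1, 2, 2]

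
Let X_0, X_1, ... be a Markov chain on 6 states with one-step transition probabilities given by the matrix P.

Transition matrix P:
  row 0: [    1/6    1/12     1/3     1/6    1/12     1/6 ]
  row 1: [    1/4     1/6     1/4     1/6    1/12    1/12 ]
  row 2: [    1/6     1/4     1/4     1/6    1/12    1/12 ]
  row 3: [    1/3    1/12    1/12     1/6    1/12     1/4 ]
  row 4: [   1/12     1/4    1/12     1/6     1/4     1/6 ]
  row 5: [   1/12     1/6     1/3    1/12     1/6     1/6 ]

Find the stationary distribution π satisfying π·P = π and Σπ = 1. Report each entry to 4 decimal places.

π = [0.1846, 0.1674, 0.2327, 0.1545, 0.1146, 0.1462]

Balance equations π_j = Σ_i π_i·P[i][j]:
  π_0 = 1/6·π_0 + 1/4·π_1 + 1/6·π_2 + 1/3·π_3 + 1/12·π_4 + 1/12·π_5
  π_1 = 1/12·π_0 + 1/6·π_1 + 1/4·π_2 + 1/12·π_3 + 1/4·π_4 + 1/6·π_5
  π_2 = 1/3·π_0 + 1/4·π_1 + 1/4·π_2 + 1/12·π_3 + 1/12·π_4 + 1/3·π_5
  π_3 = 1/6·π_0 + 1/6·π_1 + 1/6·π_2 + 1/6·π_3 + 1/6·π_4 + 1/12·π_5
  π_4 = 1/12·π_0 + 1/12·π_1 + 1/12·π_2 + 1/12·π_3 + 1/4·π_4 + 1/6·π_5
  normalize: π_0 + π_1 + π_2 + π_3 + π_4 + π_5 = 1
Solving the linear system gives exactly π = [19561/105950, 17731/105950, 49313/211900, 6547/42380, 6072/52975, 1549/10595].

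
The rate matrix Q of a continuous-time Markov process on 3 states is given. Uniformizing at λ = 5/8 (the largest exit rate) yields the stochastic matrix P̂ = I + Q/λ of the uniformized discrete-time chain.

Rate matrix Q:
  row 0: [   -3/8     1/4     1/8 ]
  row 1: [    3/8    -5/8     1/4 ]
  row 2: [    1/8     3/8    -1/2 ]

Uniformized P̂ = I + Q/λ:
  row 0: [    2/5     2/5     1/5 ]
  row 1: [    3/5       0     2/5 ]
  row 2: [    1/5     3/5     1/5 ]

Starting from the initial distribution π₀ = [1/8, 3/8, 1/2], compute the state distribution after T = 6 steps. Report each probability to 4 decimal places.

π = [0.4121, 0.3230, 0.2649]

t=0: π = [0.1250, 0.3750, 0.5000]
t=1: π = [0.3750, 0.3500, 0.2750]
t=2: π = [0.4150, 0.3150, 0.2700]
t=3: π = [0.4090, 0.3280, 0.2630]
t=4: π = [0.4130, 0.3214, 0.2656]
t=5: π = [0.4112, 0.3246, 0.2643]
t=6: π = [0.4121, 0.3230, 0.2649]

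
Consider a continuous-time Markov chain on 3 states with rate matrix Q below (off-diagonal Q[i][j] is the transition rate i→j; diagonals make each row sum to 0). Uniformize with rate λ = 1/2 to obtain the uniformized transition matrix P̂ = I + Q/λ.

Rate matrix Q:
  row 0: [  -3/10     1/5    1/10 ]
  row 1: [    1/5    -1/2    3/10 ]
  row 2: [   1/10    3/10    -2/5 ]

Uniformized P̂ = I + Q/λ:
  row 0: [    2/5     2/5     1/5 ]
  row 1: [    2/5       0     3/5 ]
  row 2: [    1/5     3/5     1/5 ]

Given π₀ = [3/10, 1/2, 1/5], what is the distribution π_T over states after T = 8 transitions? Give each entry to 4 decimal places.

π = [0.3330, 0.3347, 0.3323]

t=0: π = [0.3000, 0.5000, 0.2000]
t=1: π = [0.3600, 0.2400, 0.4000]
t=2: π = [0.3200, 0.3840, 0.2960]
t=3: π = [0.3408, 0.3056, 0.3536]
t=4: π = [0.3293, 0.3485, 0.3222]
t=5: π = [0.3356, 0.3251, 0.3394]
t=6: π = [0.3321, 0.3379, 0.3300]
t=7: π = [0.3340, 0.3309, 0.3351]
t=8: π = [0.3330, 0.3347, 0.3323]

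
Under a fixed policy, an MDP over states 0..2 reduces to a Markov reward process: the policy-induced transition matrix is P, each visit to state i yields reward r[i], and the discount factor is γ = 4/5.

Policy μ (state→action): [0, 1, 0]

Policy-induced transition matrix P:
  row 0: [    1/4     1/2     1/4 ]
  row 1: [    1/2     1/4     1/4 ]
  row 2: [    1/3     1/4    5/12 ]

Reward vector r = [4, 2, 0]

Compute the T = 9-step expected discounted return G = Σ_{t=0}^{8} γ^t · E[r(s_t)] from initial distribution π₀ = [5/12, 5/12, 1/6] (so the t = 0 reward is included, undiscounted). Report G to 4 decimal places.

G = 9.6136

t=0: π = [0.4167, 0.4167, 0.1667], E[r] = 2.5000, γ^t·E[r] = 2.500000, running G = 2.500000
t=1: π = [0.3681, 0.3542, 0.2778], E[r] = 2.1806, γ^t·E[r] = 1.744444, running G = 4.244444
t=2: π = [0.3617, 0.3420, 0.2963], E[r] = 2.1308, γ^t·E[r] = 1.363704, running G = 5.608148
t=3: π = [0.3602, 0.3404, 0.2994], E[r] = 2.1216, γ^t·E[r] = 1.086272, running G = 6.694420
t=4: π = [0.3601, 0.3400, 0.2999], E[r] = 2.1203, γ^t·E[r] = 0.868481, running G = 7.562900
t=5: π = [0.3600, 0.3400, 0.3000], E[r] = 2.1200, γ^t·E[r] = 0.694695, running G = 8.257596
t=6: π = [0.3600, 0.3400, 0.3000], E[r] = 2.1200, γ^t·E[r] = 0.555748, running G = 8.813343
t=7: π = [0.3600, 0.3400, 0.3000], E[r] = 2.1200, γ^t·E[r] = 0.444596, running G = 9.257940
t=8: π = [0.3600, 0.3400, 0.3000], E[r] = 2.1200, γ^t·E[r] = 0.355677, running G = 9.613617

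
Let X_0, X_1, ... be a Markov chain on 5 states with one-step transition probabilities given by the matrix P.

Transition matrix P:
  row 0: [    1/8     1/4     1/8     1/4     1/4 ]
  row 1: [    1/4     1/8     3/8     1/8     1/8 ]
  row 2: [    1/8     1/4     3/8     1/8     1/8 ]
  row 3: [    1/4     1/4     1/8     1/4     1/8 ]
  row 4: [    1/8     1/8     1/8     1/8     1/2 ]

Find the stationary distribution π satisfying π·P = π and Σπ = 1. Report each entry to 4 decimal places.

π = [0.1704, 0.1962, 0.2321, 0.1672, 0.2341]

Balance equations π_j = Σ_i π_i·P[i][j]:
  π_0 = 1/8·π_0 + 1/4·π_1 + 1/8·π_2 + 1/4·π_3 + 1/8·π_4
  π_1 = 1/4·π_0 + 1/8·π_1 + 1/4·π_2 + 1/4·π_3 + 1/8·π_4
  π_2 = 1/8·π_0 + 3/8·π_1 + 3/8·π_2 + 1/8·π_3 + 1/8·π_4
  π_3 = 1/4·π_0 + 1/8·π_1 + 1/8·π_2 + 1/4·π_3 + 1/8·π_4
  normalize: π_0 + π_1 + π_2 + π_3 + π_4 = 1
Solving the linear system gives exactly π = [423/2482, 487/2482, 288/1241, 415/2482, 581/2482].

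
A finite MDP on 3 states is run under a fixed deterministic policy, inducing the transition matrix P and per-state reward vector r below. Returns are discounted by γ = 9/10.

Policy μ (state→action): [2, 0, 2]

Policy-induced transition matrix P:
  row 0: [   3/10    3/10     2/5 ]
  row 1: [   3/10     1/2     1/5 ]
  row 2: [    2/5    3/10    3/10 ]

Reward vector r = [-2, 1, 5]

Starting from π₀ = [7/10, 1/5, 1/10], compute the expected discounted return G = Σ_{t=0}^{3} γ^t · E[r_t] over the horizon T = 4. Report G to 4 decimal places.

t=0: π = [0.7000, 0.2000, 0.1000], E[r] = -0.7000, γ^t·E[r] = -0.700000, running G = -0.700000
t=1: π = [0.3100, 0.3400, 0.3500], E[r] = 1.4700, γ^t·E[r] = 1.323000, running G = 0.623000
t=2: π = [0.3350, 0.3680, 0.2970], E[r] = 1.1830, γ^t·E[r] = 0.958230, running G = 1.581230
t=3: π = [0.3297, 0.3736, 0.2967], E[r] = 1.1977, γ^t·E[r] = 0.873123, running G = 2.454353

G = 2.4544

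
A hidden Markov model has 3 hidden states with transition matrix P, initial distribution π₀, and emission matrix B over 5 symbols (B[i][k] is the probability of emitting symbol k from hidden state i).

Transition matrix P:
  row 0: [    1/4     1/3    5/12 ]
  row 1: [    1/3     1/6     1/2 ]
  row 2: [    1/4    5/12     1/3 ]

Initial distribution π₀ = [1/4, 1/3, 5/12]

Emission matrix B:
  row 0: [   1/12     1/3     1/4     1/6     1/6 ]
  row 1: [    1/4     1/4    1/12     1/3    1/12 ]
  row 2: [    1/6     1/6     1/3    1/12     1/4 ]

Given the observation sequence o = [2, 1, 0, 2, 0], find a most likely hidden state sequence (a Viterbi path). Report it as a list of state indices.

path = [2, 0, 1, 2, 1]

t=0: δ = [6.250e-02, 2.778e-02, 1.389e-01]  (obs o_0=2)
t=1: δ = [1.157e-02, 1.447e-02, 7.716e-03]  ψ = [2, 2, 2]  (obs o_1=1)
t=2: δ = [4.019e-04, 9.645e-04, 1.206e-03]  ψ = [1, 0, 1]  (obs o_2=0)
t=3: δ = [8.038e-05, 4.186e-05, 1.608e-04]  ψ = [1, 2, 1]  (obs o_3=2)
t=4: δ = [3.349e-06, 1.674e-05, 8.931e-06]  ψ = [2, 2, 2]  (obs o_4=0)
backtrack: best end state = 1; path = [2, 0, 1, 2, 1]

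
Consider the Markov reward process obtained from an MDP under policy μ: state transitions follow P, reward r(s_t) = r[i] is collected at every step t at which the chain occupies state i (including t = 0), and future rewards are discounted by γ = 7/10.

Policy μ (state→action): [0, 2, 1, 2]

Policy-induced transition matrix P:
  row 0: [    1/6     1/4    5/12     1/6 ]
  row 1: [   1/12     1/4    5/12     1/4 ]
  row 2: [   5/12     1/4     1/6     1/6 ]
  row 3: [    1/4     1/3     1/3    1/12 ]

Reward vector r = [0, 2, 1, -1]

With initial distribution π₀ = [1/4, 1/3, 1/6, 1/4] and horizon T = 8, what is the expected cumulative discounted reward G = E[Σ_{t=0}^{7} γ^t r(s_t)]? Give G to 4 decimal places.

G = 2.0603

t=0: π = [0.2500, 0.3333, 0.1667, 0.2500], E[r] = 0.5833, γ^t·E[r] = 0.583333, running G = 0.583333
t=1: π = [0.2014, 0.2708, 0.3542, 0.1736], E[r] = 0.7222, γ^t·E[r] = 0.505556, running G = 1.088889
t=2: π = [0.2471, 0.2645, 0.3137, 0.1748], E[r] = 0.6678, γ^t·E[r] = 0.327234, running G = 1.416123
t=3: π = [0.2376, 0.2646, 0.3237, 0.1741], E[r] = 0.6787, γ^t·E[r] = 0.232785, running G = 1.648908
t=4: π = [0.2401, 0.2645, 0.3212, 0.1742], E[r] = 0.6761, γ^t·E[r] = 0.162321, running G = 1.811229
t=5: π = [0.2394, 0.2645, 0.3218, 0.1742], E[r] = 0.6767, γ^t·E[r] = 0.113730, running G = 1.924959
t=6: π = [0.2396, 0.2645, 0.3217, 0.1742], E[r] = 0.6765, γ^t·E[r] = 0.079593, running G = 2.004552
t=7: π = [0.2396, 0.2645, 0.3217, 0.1742], E[r] = 0.6766, γ^t·E[r] = 0.055718, running G = 2.060270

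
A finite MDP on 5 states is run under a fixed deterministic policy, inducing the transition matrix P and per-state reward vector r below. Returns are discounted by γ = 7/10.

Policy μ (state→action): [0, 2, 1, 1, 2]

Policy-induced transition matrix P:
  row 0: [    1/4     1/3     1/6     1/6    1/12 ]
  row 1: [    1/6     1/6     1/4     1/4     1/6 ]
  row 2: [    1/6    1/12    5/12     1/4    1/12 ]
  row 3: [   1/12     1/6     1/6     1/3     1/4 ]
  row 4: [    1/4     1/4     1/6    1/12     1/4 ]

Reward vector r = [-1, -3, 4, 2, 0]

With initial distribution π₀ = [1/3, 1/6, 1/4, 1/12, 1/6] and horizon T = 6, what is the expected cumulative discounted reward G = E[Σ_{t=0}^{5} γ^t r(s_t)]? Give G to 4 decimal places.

G = 1.5522

t=0: π = [0.3333, 0.1667, 0.2500, 0.0833, 0.1667], E[r] = 0.3333, γ^t·E[r] = 0.333333, running G = 0.333333
t=1: π = [0.2014, 0.2153, 0.2431, 0.2014, 0.1389], E[r] = 0.5278, γ^t·E[r] = 0.369444, running G = 0.702778
t=2: π = [0.1782, 0.1916, 0.2454, 0.2269, 0.1580], E[r] = 0.6823, γ^t·E[r] = 0.334323, running G = 1.037101
t=3: π = [0.1758, 0.1891, 0.2440, 0.2277, 0.1634], E[r] = 0.6883, γ^t·E[r] = 0.236077, running G = 1.273178
t=4: π = [0.1760, 0.1893, 0.2434, 0.2271, 0.1643], E[r] = 0.6841, γ^t·E[r] = 0.164260, running G = 1.437438
t=5: π = [0.1761, 0.1894, 0.2433, 0.2269, 0.1643], E[r] = 0.6826, γ^t·E[r] = 0.114731, running G = 1.552169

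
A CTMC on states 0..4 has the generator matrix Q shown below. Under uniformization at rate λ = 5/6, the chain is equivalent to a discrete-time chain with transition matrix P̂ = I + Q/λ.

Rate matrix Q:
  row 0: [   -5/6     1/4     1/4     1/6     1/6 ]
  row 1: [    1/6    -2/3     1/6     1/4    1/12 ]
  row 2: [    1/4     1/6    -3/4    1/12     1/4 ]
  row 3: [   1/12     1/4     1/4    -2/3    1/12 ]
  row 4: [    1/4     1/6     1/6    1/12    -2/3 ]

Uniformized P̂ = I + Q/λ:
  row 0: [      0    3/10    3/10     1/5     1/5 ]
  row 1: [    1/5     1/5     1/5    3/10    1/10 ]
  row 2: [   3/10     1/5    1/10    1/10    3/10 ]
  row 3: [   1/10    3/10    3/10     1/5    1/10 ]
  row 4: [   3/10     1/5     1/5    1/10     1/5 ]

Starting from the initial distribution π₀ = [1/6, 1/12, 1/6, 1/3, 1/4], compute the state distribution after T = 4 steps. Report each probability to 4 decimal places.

π = [0.1845, 0.2367, 0.2151, 0.1842, 0.1795]

t=0: π = [0.1667, 0.0833, 0.1667, 0.3333, 0.2500]
t=1: π = [0.1750, 0.2500, 0.2333, 0.1667, 0.1750]
t=2: π = [0.1892, 0.2342, 0.2108, 0.1842, 0.1817]
t=3: π = [0.1830, 0.2373, 0.2163, 0.1842, 0.1793]
t=4: π = [0.1845, 0.2367, 0.2151, 0.1842, 0.1795]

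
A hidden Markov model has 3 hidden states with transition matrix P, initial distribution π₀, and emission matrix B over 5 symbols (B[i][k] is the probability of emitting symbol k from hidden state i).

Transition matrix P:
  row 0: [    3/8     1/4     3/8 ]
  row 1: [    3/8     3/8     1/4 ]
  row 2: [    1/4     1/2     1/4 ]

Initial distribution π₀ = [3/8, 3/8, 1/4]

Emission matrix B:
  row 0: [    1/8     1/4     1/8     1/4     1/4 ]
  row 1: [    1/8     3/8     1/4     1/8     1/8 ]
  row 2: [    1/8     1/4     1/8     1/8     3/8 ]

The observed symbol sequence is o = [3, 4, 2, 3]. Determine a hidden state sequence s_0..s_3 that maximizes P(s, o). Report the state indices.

t=0: δ = [9.375e-02, 4.688e-02, 3.125e-02]  (obs o_0=3)
t=1: δ = [8.789e-03, 2.930e-03, 1.318e-02]  ψ = [0, 0, 0]  (obs o_1=4)
t=2: δ = [4.120e-04, 1.648e-03, 4.120e-04]  ψ = [0, 2, 0]  (obs o_2=2)
t=3: δ = [1.545e-04, 7.725e-05, 5.150e-05]  ψ = [1, 1, 1]  (obs o_3=3)
backtrack: best end state = 0; path = [0, 2, 1, 0]

path = [0, 2, 1, 0]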